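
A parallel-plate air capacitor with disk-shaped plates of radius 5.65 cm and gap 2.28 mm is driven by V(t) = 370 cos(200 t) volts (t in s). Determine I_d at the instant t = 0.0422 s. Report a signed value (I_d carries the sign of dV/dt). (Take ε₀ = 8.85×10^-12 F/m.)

-2.40×10^-6 A

dE/dt = (V₀ω/d)·−sin(ωt) with ωt = 8.44 rad: (370)(200)(-0.8331)/(2.28×10^-3) = -2.704×10^7 V/(m·s).
I_d = ε₀ A dE/dt = (8.85×10^-12)(0.01003)(-2.704×10^7) = -2.40×10^-6 A.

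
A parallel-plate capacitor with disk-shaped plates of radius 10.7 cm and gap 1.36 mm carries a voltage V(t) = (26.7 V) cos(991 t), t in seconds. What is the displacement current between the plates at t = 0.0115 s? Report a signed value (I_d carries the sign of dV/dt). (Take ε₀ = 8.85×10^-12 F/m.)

5.70×10^-6 A

dV/dt = (26.7)(991)·−sin(11.3965) = 2.436×10^4 V/s.
I_d = C dV/dt with C = ε₀A/d = (8.85×10^-12)(0.03597)/(1.36×10^-3) = 2.341×10^-10 F, so I_d = (2.341×10^-10)(2.436×10^4) = 5.70×10^-6 A.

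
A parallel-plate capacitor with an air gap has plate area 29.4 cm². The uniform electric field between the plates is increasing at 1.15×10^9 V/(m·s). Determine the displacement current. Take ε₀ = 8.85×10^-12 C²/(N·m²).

2.99×10^-5 A

I_d = ε₀ A (dE/dt) = (8.85×10^-12)(2.94×10^-3 m²)(1.15×10^9) = 2.99×10^-5 A.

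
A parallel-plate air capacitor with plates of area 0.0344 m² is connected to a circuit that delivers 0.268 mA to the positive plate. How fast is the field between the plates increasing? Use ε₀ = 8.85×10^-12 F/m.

8.80×10^8 V/(m·s)

By continuity, I_d in the gap equals the 0.268 mA flowing in the wire.
Then dE/dt = I_d/(ε₀A) = 8.80×10^8 V/(m·s).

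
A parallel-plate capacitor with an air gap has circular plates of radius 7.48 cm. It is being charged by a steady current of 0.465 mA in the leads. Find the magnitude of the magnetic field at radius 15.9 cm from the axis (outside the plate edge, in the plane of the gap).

Between the plates the displacement current equals the wire current: I_d = 0.465 mA = 4.65×10^-4 A.
With r > R the enclosed displacement current is the full I_d; B = μ₀ I_d / (2πr) = 5.85×10^-10 T.

5.85×10^-10 T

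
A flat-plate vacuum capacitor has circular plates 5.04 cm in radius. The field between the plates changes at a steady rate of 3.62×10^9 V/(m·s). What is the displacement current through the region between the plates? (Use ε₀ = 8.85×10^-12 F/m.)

With a uniform field, Φ_E = EA, so I_d = ε₀ A dE/dt = 2.56×10^-4 A.

2.56×10^-4 A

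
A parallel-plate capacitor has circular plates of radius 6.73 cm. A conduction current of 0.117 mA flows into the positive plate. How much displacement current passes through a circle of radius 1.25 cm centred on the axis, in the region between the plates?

No conduction current crosses the gap, so I_d there equals the 1.17×10^-4 A in the leads.
The field is uniform, so I_d,enc = I_d (r/R)² = (1.17×10^-4)(1.25/6.73)² = 4.04×10^-6 A.

4.04×10^-6 A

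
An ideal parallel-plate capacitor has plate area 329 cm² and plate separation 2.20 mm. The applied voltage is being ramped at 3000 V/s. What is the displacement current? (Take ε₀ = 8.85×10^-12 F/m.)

3.97×10^-7 A

The field between the plates is E = V/d, so dE/dt = (3000)/(2.20×10^-3 m) = 1.364×10^6 V/(m·s).
I_d = ε₀ A (dE/dt) = (8.85×10^-12)(0.0329)(1.364×10^6) = 3.97×10^-7 A.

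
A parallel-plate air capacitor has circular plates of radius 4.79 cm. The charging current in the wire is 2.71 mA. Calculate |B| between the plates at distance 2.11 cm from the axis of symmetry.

4.98×10^-9 T

Between the plates the displacement current equals the wire current: I_d = 2.71 mA = 2.71×10^-3 A.
∮B·dl = μ₀ I_d,enc with I_d,enc = I_d r²/R² = 5.259×10^-4 A; so B = μ₀ I_d,enc/(2πr) = 4.98×10^-9 T.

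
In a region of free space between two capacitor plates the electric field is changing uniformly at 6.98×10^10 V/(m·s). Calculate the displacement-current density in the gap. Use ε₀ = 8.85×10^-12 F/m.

J_d = ε₀ ∂E/∂t, so J_d = 0.618 A/m².

0.618 A/m²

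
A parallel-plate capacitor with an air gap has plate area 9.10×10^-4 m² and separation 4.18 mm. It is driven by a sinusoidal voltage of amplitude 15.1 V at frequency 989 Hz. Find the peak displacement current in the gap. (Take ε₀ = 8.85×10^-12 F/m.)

1.81×10^-7 A

C = ε₀A/d = (8.85×10^-12)(9.10×10^-4)/(4.18×10^-3) = 1.927×10^-12 F; ω = 2πf = 6214 rad/s.
I_d = C dV/dt, so |I_d|_max = C V₀ ω = (1.927×10^-12)(15.1)(6214) = 1.81×10^-7 A.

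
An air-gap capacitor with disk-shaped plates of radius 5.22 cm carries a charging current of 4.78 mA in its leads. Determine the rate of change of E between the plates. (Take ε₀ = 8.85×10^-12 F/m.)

Charge continuity gives I_d = I = 4.78×10^-3 A between the plates.
Then dE/dt = I_d/(ε₀A) = 6.31×10^10 V/(m·s).

6.31×10^10 V/(m·s)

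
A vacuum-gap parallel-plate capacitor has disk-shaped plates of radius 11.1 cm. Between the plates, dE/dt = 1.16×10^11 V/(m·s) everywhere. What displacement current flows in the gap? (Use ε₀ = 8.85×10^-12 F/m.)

The displacement current is ε₀ times dΦ_E/dt = ε₀ A dE/dt = (8.85×10^-12)(0.03871)(1.16×10^11) = 0.0397 A.

0.0397 A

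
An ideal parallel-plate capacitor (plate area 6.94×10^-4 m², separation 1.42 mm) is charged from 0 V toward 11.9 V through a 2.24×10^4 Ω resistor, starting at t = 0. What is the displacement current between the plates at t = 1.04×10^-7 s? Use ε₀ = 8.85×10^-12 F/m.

C = ε₀A/d = (8.85×10^-12)(6.94×10^-4)/(1.42×10^-3) = 4.325×10^-12 F and τ = RC = 9.688×10^-8 s. I_d in the gap equals the RC charging current.
I_d(t) = (V₀/R) e^(−t/τ) = 5.313×10^-4 · e^(−1.073) = 1.82×10^-4 A.

1.82×10^-4 A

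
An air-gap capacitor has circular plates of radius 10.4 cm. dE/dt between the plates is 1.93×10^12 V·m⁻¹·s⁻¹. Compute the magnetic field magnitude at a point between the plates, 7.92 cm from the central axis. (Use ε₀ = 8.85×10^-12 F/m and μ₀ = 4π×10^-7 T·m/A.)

8.50×10^-7 T

Total displacement current: I_d = ε₀(πR²)(dE/dt) = (8.85×10^-12)(0.03398)(1.93×10^12) = 0.5804 A.
For r < R the Ampère–Maxwell law gives B(2πr) = μ₀ I_d (r²/R²), so B = μ₀ I_d r/(2πR²) = (4π×10^-7)(0.5804)(0.0792)/(2π·0.104²) = 8.50×10^-7 T.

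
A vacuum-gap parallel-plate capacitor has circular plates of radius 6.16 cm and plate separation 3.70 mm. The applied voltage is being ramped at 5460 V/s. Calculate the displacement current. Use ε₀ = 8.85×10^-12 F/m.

1.56×10^-7 A

C = ε₀A/d = (8.85×10^-12)(0.01192)/(3.70×10^-3) = 2.851×10^-11 F.
I_d = C dV/dt = (2.851×10^-11)(5460) = 1.56×10^-7 A.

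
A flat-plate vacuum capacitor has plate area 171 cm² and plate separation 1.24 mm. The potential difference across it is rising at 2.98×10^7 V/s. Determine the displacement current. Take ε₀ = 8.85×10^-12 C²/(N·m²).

3.64×10^-3 A

C = ε₀A/d = (8.85×10^-12)(0.0171)/(1.24×10^-3) = 1.220×10^-10 F.
I_d = C dV/dt = (1.220×10^-10)(2.98×10^7) = 3.64×10^-3 A.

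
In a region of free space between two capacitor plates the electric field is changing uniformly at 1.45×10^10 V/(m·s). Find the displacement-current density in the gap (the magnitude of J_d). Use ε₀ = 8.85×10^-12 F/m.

0.128 A/m²

J_d = ε₀ dE/dt = (8.85×10^-12)(1.45×10^10) = 0.128 A/m².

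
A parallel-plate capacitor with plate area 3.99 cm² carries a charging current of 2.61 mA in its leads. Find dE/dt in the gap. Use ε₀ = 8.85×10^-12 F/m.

7.39×10^11 V/(m·s)

By continuity, I_d in the gap equals the 2.61 mA flowing in the wire.
Since I_d = ε₀ A dE/dt, dE/dt = I_d/(ε₀A) = (2.61×10^-3)/((8.85×10^-12)(3.99×10^-4)) = 7.39×10^11 V/(m·s).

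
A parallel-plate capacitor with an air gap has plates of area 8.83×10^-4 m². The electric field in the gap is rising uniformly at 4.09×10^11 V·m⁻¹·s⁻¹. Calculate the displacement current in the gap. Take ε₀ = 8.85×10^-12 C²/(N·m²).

3.20×10^-3 A

With a uniform field, Φ_E = EA, so I_d = ε₀ A dE/dt = 3.20×10^-3 A.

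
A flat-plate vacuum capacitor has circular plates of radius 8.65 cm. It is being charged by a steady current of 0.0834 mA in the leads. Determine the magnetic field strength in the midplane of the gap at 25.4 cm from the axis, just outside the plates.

6.57×10^-11 T

Between the plates the displacement current equals the wire current: I_d = 0.0834 mA = 8.34×10^-5 A.
Outside the plates the loop encloses all of I_d, so B·2πr = μ₀ I_d and B = 6.57×10^-11 T.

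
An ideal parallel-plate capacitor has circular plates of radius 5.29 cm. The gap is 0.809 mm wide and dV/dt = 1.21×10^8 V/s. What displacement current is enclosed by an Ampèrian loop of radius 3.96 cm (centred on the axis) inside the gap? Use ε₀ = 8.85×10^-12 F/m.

6.52×10^-3 A

dE/dt = (dV/dt)/d = 1.496×10^11 V/(m·s); I_d = ε₀(πR²)(dE/dt) = (8.85×10^-12)(8.791×10^-3)(1.496×10^11) = 0.01164 A.
The field is uniform, so I_d,enc = I_d (r/R)² = (0.01164)(3.96/5.29)² = 6.52×10^-3 A.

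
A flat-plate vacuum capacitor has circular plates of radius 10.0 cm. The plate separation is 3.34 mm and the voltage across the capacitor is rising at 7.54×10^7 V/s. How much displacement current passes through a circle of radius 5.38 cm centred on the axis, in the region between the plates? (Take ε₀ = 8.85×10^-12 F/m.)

I_d = C dV/dt with C = ε₀πR²/d = 8.325×10^-11 F, so I_d = (8.325×10^-11)(7.54×10^7) = 6.277×10^-3 A.
Through an area πr² the displacement current is I_d·(πr²/πR²) = I_d (r/R)² = 1.82×10^-3 A.

1.82×10^-3 A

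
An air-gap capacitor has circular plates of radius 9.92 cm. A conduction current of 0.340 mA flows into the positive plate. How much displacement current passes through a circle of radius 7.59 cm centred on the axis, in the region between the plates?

By continuity the displacement current in the gap matches the conduction current: I_d = 3.40×10^-4 A.
The field is uniform, so I_d,enc = I_d (r/R)² = (3.40×10^-4)(7.59/9.92)² = 1.99×10^-4 A.

1.99×10^-4 A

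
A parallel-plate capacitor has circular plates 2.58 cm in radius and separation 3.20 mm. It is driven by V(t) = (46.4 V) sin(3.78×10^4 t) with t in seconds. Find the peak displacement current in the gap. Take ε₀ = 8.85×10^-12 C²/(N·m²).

(dE/dt)_max = V₀ω/d = 5.481×10^8 V/(m·s); ω = 3.78×10^4 rad/s.
I_d,max = ε₀ A (dE/dt)_max = (8.85×10^-12)(2.091×10^-3)(5.481×10^8) = 1.01×10^-5 A.

1.01×10^-5 A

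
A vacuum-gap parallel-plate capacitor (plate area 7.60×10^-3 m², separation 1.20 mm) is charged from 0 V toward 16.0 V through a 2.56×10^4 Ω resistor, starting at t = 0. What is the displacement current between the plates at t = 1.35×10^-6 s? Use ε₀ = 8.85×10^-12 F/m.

2.44×10^-4 A

C = ε₀A/d = (8.85×10^-12)(7.60×10^-3)/(1.20×10^-3) = 5.605×10^-11 F and τ = RC = 1.435×10^-6 s. I_d in the gap equals the RC charging current.
I_d(t) = (V₀/R) e^(−t/τ) = 6.250×10^-4 · e^(−0.9408) = 2.44×10^-4 A.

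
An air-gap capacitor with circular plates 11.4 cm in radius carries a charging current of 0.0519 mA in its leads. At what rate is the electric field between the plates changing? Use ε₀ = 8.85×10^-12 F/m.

1.44×10^8 V/(m·s)

Charge continuity gives I_d = I = 5.19×10^-5 A between the plates.
Since I_d = ε₀ A dE/dt, dE/dt = I_d/(ε₀A) = (5.19×10^-5)/((8.85×10^-12)(0.04083)) = 1.44×10^8 V/(m·s).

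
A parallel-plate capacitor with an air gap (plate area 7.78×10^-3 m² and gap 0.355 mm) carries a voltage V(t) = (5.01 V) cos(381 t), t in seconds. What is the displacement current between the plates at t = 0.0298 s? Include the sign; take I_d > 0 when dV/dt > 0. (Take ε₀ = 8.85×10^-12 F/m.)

dE/dt = (V₀ω/d)·−sin(ωt) with ωt = 11.3538 rad: (5.01)(381)(0.9365)/(3.55×10^-4) = 5.035×10^6 V/(m·s).
I_d = ε₀ A dE/dt = (8.85×10^-12)(7.78×10^-3)(5.035×10^6) = 3.47×10^-7 A.

3.47×10^-7 A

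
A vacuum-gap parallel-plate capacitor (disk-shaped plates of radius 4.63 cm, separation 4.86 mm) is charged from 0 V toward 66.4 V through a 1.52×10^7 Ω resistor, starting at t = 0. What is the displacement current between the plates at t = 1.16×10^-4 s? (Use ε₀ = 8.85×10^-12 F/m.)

2.34×10^-6 A

C = ε₀A/d = (8.85×10^-12)(6.735×10^-3)/(4.86×10^-3) = 1.226×10^-11 F and τ = RC = 1.864×10^-4 s. I_d in the gap equals the RC charging current.
I_d(t) = (V₀/R) e^(−t/τ) = 4.368×10^-6 · e^(−0.6223) = 2.34×10^-6 A.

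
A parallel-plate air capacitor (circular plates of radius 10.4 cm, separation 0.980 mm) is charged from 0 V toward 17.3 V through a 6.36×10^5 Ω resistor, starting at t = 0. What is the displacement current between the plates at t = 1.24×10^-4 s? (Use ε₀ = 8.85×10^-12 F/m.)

1.44×10^-5 A

C = ε₀A/d = (8.85×10^-12)(0.03398)/(9.80×10^-4) = 3.069×10^-10 F, so τ = RC = 1.952×10^-4 s.
The conduction current is I(t) = (V₀/R) e^(−t/τ), and the displacement current between the plates equals it.
t/τ = 0.6352; I_d = (17.3/6.36×10^5) · e^(−0.6352) = (2.720×10^-5)(0.5298) = 1.44×10^-5 A.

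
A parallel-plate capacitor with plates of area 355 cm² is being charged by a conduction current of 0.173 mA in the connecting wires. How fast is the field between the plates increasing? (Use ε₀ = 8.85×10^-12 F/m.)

5.51×10^8 V/(m·s)

Charge continuity gives I_d = I = 1.73×10^-4 A between the plates.
Since I_d = ε₀ A dE/dt, dE/dt = I_d/(ε₀A) = (1.73×10^-4)/((8.85×10^-12)(0.0355)) = 5.51×10^8 V/(m·s).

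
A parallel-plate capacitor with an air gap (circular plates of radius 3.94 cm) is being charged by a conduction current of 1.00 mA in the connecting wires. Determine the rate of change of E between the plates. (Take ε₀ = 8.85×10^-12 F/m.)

Charge continuity gives I_d = I = 1.00×10^-3 A between the plates.
Since I_d = ε₀ A dE/dt, dE/dt = I_d/(ε₀A) = (1.00×10^-3)/((8.85×10^-12)(4.877×10^-3)) = 2.32×10^10 V/(m·s).

2.32×10^10 V/(m·s)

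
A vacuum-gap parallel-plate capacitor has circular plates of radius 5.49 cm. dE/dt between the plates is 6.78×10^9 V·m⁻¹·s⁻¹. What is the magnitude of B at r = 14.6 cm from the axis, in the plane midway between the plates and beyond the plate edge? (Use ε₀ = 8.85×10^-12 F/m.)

7.78×10^-10 T

I_d = ε₀ dΦ_E/dt = ε₀ πR² (dE/dt) = (8.85×10^-12)(9.469×10^-3)(6.78×10^9) = 5.682×10^-4 A through the full plate area.
With r > R the enclosed displacement current is the full I_d; B = μ₀ I_d / (2πr) = 7.78×10^-10 T.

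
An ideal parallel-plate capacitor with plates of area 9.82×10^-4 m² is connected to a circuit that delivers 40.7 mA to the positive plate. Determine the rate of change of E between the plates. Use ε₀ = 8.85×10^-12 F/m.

4.68×10^12 V/(m·s)

By continuity, I_d in the gap equals the 40.7 mA flowing in the wire.
Inverting I_d = ε₀ A dE/dt gives dE/dt = 0.0407 / (8.85×10^-12 · 9.82×10^-4) = 4.68×10^12 V/(m·s).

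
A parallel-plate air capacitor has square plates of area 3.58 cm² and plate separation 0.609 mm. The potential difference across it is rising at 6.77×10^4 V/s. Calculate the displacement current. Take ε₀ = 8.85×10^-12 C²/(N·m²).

3.52×10^-7 A

E = V/d so dE/dt = (dV/dt)/d = 1.112×10^8 V/(m·s), and I_d = ε₀ A dE/dt = (8.85×10^-12)(3.58×10^-4)(1.112×10^8) = 3.52×10^-7 A.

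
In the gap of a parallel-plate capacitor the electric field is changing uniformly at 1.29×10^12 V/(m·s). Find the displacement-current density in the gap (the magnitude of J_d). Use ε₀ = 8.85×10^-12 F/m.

11.4 A/m²

J_d = ε₀ ∂E/∂t, so J_d = 11.4 A/m².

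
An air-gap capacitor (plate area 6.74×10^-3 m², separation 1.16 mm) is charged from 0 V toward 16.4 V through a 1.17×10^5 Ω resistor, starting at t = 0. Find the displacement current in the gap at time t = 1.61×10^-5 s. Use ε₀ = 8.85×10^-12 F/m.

9.65×10^-6 A

With C = ε₀A/d = (8.85×10^-12)(6.74×10^-3)/(1.16×10^-3) = 5.142×10^-11 F, the time constant is τ = RC = 6.016×10^-6 s, so t/τ = 2.676 and e^(−t/τ) = 0.06884.
I_d = I_cond = (V₀/R) e^(−t/τ) = (1.402×10^-4)(0.06884) = 9.65×10^-6 A.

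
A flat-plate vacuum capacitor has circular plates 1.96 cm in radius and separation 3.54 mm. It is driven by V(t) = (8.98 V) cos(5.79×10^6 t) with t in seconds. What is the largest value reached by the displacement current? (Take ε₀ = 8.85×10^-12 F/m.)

The displacement current equals the conduction current C dV/dt, which peaks at C V₀ ω.
With C = ε₀A/d = (8.85×10^-12)(1.207×10^-3)/(3.54×10^-3) = 3.018×10^-12 F and ω = 5.79×10^6 rad/s, I_d,max = (3.018×10^-12)(8.98)(5.79×10^6) = 1.57×10^-4 A.

1.57×10^-4 A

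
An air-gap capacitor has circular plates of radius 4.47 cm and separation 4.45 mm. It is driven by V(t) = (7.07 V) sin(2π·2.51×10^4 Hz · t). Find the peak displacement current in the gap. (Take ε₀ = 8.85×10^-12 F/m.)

(dE/dt)_max = V₀ω/d = 2.505×10^8 V/(m·s); ω = 2πf = 1.577×10^5 rad/s.
I_d,max = ε₀ A (dE/dt)_max = (8.85×10^-12)(6.277×10^-3)(2.505×10^8) = 1.39×10^-5 A.

1.39×10^-5 A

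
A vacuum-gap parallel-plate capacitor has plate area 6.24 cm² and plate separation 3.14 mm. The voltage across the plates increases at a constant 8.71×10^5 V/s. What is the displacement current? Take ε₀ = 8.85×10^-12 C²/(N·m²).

1.53×10^-6 A

The field between the plates is E = V/d, so dE/dt = (8.71×10^5)/(3.14×10^-3 m) = 2.774×10^8 V/(m·s).
I_d = ε₀ A (dE/dt) = (8.85×10^-12)(6.24×10^-4)(2.774×10^8) = 1.53×10^-6 A.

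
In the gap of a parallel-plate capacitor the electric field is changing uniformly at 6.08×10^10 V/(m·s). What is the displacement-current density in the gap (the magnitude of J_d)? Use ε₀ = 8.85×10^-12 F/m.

J_d = ε₀ ∂E/∂t, so J_d = 0.538 A/m².

0.538 A/m²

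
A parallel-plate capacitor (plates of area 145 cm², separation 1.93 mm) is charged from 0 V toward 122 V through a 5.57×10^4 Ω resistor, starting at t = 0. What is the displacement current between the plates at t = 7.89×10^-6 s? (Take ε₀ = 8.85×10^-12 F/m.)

2.60×10^-4 A

With C = ε₀A/d = (8.85×10^-12)(0.0145)/(1.93×10^-3) = 6.649×10^-11 F, the time constant is τ = RC = 3.703×10^-6 s, so t/τ = 2.131 and e^(−t/τ) = 0.1187.
I_d = I_cond = (V₀/R) e^(−t/τ) = (2.190×10^-3)(0.1187) = 2.60×10^-4 A.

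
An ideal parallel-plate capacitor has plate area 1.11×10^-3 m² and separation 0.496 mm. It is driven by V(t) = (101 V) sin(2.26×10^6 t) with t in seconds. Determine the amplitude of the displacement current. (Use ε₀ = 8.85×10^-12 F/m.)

C = ε₀A/d = (8.85×10^-12)(1.11×10^-3)/(4.96×10^-4) = 1.981×10^-11 F; ω = 2.26×10^6 rad/s.
I_d = C dV/dt, so |I_d|_max = C V₀ ω = (1.981×10^-11)(101)(2.26×10^6) = 4.52×10^-3 A.

4.52×10^-3 A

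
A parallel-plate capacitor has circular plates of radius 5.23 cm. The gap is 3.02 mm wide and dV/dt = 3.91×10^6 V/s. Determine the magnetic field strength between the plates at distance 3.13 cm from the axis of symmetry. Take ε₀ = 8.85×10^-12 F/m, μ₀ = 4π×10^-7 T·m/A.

2.25×10^-10 T

I_d = C dV/dt with C = ε₀πR²/d = 2.518×10^-11 F, so I_d = (2.518×10^-11)(3.91×10^6) = 9.845×10^-5 A.
∮B·dl = μ₀ I_d,enc with I_d,enc = I_d r²/R² = 3.526×10^-5 A; so B = μ₀ I_d,enc/(2πr) = 2.25×10^-10 T.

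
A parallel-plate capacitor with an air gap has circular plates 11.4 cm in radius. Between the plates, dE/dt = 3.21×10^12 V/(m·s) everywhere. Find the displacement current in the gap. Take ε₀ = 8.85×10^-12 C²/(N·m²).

With a uniform field, Φ_E = EA, so I_d = ε₀ A dE/dt = 1.16 A.

1.16 A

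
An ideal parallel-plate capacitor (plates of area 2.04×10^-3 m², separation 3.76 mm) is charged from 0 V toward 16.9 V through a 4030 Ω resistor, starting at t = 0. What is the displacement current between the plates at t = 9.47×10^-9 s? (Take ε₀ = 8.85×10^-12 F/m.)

2.57×10^-3 A

With C = ε₀A/d = (8.85×10^-12)(2.04×10^-3)/(3.76×10^-3) = 4.802×10^-12 F, the time constant is τ = RC = 1.935×10^-8 s, so t/τ = 0.4894 and e^(−t/τ) = 0.6130.
I_d = I_cond = (V₀/R) e^(−t/τ) = (4.194×10^-3)(0.6130) = 2.57×10^-3 A.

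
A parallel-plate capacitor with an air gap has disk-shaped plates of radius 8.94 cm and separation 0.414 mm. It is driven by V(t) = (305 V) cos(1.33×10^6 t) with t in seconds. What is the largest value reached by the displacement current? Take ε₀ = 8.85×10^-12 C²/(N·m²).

(dE/dt)_max = V₀ω/d = 9.798×10^11 V/(m·s); ω = 1.33×10^6 rad/s.
I_d,max = ε₀ A (dE/dt)_max = (8.85×10^-12)(0.02511)(9.798×10^11) = 0.218 A.

0.218 A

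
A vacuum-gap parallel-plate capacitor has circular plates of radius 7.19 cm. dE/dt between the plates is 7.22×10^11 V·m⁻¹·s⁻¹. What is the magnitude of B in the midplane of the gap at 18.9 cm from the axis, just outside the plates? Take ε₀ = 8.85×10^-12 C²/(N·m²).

I_d = ε₀ dΦ_E/dt = ε₀ πR² (dE/dt) = (8.85×10^-12)(0.01624)(7.22×10^11) = 0.1038 A through the full plate area.
Outside the plates the loop encloses all of I_d, so B·2πr = μ₀ I_d and B = 1.10×10^-7 T.

1.10×10^-7 T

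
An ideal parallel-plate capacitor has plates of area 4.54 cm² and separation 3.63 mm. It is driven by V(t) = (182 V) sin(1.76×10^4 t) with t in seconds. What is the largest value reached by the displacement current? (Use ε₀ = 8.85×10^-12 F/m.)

The displacement current equals the conduction current C dV/dt, which peaks at C V₀ ω.
With C = ε₀A/d = (8.85×10^-12)(4.54×10^-4)/(3.63×10^-3) = 1.107×10^-12 F and ω = 1.76×10^4 rad/s, I_d,max = (1.107×10^-12)(182)(1.76×10^4) = 3.55×10^-6 A.

3.55×10^-6 A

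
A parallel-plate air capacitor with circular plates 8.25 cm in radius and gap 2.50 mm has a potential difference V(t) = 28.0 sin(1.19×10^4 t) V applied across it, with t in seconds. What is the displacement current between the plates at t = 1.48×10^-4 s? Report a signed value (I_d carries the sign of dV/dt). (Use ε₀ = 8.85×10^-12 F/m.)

-4.77×10^-6 A

dV/dt = (28.0)(1.19×10^4)·cos(1.7612) = -6.306×10^4 V/s.
I_d = C dV/dt with C = ε₀A/d = (8.85×10^-12)(0.02138)/(2.50×10^-3) = 7.569×10^-11 F, so I_d = (7.569×10^-11)(-6.306×10^4) = -4.77×10^-6 A.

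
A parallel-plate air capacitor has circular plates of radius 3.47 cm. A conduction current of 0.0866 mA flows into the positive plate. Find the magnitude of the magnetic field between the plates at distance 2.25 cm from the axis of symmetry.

By continuity the displacement current in the gap matches the conduction current: I_d = 8.66×10^-5 A.
An Ampèrian loop of radius r encloses a fraction (r/R)² of I_d. Then B·2πr = μ₀ I_d (r/R)², giving B = μ₀ I_d r/(2πR²) = 3.24×10^-10 T.

3.24×10^-10 T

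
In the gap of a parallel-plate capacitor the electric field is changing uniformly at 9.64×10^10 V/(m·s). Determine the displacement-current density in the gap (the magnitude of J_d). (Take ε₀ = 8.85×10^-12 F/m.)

The displacement-current density is ε₀ ∂E/∂t = (8.85×10^-12)(9.64×10^10) = 0.853 A/m².

0.853 A/m²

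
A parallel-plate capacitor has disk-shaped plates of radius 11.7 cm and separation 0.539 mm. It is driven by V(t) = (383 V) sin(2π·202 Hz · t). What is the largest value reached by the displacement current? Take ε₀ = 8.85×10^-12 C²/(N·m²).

C = ε₀A/d = (8.85×10^-12)(0.04301)/(5.39×10^-4) = 7.062×10^-10 F; ω = 2πf = 1269 rad/s.
I_d = C dV/dt, so |I_d|_max = C V₀ ω = (7.062×10^-10)(383)(1269) = 3.43×10^-4 A.

3.43×10^-4 A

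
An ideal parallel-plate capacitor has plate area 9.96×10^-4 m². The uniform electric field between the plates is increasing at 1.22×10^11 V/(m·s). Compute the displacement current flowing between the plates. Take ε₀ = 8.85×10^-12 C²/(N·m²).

With a uniform field, Φ_E = EA, so I_d = ε₀ A dE/dt = 1.08×10^-3 A.

1.08×10^-3 A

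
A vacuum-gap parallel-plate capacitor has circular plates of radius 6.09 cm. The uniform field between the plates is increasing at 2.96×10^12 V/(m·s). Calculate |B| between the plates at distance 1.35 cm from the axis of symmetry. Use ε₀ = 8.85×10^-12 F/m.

2.22×10^-7 T

I_d = ε₀ dΦ_E/dt = ε₀ πR² (dE/dt) = (8.85×10^-12)(0.01165)(2.96×10^12) = 0.3052 A through the full plate area.
∮B·dl = μ₀ I_d,enc with I_d,enc = I_d r²/R² = 0.01500 A; so B = μ₀ I_d,enc/(2πr) = 2.22×10^-7 T.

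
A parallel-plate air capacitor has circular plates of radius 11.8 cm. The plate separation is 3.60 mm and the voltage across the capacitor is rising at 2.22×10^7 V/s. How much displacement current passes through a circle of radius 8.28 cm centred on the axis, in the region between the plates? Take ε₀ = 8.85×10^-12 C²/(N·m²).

1.18×10^-3 A

I_d = C dV/dt with C = ε₀πR²/d = 1.075×10^-10 F, so I_d = (1.075×10^-10)(2.22×10^7) = 2.387×10^-3 A.
Through an area πr² the displacement current is I_d·(πr²/πR²) = I_d (r/R)² = 1.18×10^-3 A.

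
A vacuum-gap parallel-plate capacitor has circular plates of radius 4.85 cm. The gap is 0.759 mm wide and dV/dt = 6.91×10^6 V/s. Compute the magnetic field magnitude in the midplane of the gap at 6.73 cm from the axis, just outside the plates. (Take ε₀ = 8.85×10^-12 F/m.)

1.77×10^-9 T

dE/dt = (dV/dt)/d = 9.104×10^9 V/(m·s); I_d = ε₀(πR²)(dE/dt) = (8.85×10^-12)(7.390×10^-3)(9.104×10^9) = 5.954×10^-4 A.
For r ≥ R the full I_d is enclosed: B = μ₀ I_d/(2πr) = (4π×10^-7)(5.954×10^-4)/(2π·0.0673) = 1.77×10^-9 T.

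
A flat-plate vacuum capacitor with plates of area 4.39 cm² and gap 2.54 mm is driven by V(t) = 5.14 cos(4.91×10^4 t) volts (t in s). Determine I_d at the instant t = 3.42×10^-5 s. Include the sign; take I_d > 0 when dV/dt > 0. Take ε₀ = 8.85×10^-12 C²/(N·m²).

-3.84×10^-7 A

dE/dt = (V₀ω/d)·−sin(ωt) with ωt = 1.67922 rad: (5.14)(4.91×10^4)(-0.9941)/(2.54×10^-3) = -9.877×10^7 V/(m·s).
I_d = ε₀ A dE/dt = (8.85×10^-12)(4.39×10^-4)(-9.877×10^7) = -3.84×10^-7 A.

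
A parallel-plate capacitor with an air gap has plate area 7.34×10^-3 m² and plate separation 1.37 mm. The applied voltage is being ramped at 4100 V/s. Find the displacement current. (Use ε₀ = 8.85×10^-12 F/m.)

E = V/d so dE/dt = (dV/dt)/d = 2.993×10^6 V/(m·s), and I_d = ε₀ A dE/dt = (8.85×10^-12)(7.34×10^-3)(2.993×10^6) = 1.94×10^-7 A.

1.94×10^-7 A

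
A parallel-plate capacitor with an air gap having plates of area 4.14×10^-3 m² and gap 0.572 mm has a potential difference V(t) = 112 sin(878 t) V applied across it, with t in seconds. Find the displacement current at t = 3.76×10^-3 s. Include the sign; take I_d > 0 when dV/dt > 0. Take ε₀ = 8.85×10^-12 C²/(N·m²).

dE/dt = (V₀ω/d)·cos(ωt) with ωt = 3.30128 rad: (112)(878)(-0.9873)/(5.72×10^-4) = -1.697×10^8 V/(m·s).
I_d = ε₀ A dE/dt = (8.85×10^-12)(4.14×10^-3)(-1.697×10^8) = -6.22×10^-6 A.

-6.22×10^-6 A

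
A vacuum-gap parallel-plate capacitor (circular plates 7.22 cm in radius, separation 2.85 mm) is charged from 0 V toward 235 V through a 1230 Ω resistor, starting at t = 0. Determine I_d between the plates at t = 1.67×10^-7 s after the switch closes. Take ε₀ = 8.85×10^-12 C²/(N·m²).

C = ε₀A/d = (8.85×10^-12)(0.01638)/(2.85×10^-3) = 5.086×10^-11 F and τ = RC = 6.256×10^-8 s. I_d in the gap equals the RC charging current.
I_d(t) = (V₀/R) e^(−t/τ) = 0.1911 · e^(−2.669) = 0.0132 A.

0.0132 A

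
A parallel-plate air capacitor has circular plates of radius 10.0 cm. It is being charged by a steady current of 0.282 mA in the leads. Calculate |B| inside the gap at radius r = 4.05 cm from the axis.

2.28×10^-10 T

No conduction current crosses the gap, so I_d there equals the 2.82×10^-4 A in the leads.
For r < R the Ampère–Maxwell law gives B(2πr) = μ₀ I_d (r²/R²), so B = μ₀ I_d r/(2πR²) = (4π×10^-7)(2.82×10^-4)(0.0405)/(2π·0.100²) = 2.28×10^-10 T.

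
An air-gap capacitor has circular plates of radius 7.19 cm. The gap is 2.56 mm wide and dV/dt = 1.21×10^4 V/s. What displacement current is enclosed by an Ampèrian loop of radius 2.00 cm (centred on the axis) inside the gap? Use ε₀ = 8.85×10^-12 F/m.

dE/dt = (dV/dt)/d = 4.727×10^6 V/(m·s); I_d = ε₀(πR²)(dE/dt) = (8.85×10^-12)(0.01624)(4.727×10^6) = 6.794×10^-7 A.
Through an area πr² the displacement current is I_d·(πr²/πR²) = I_d (r/R)² = 5.26×10^-8 A.

5.26×10^-8 A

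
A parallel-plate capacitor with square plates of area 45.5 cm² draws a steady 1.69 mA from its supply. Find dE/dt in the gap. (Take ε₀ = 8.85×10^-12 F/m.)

By continuity, I_d in the gap equals the 1.69 mA flowing in the wire.
Inverting I_d = ε₀ A dE/dt gives dE/dt = 1.69×10^-3 / (8.85×10^-12 · 4.55×10^-3) = 4.20×10^10 V/(m·s).

4.20×10^10 V/(m·s)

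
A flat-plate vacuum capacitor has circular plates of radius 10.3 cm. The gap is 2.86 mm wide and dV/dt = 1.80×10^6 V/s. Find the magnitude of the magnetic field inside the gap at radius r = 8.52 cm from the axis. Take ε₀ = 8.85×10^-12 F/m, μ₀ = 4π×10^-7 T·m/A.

2.98×10^-10 T

With E = V/d, dE/dt = 6.294×10^8 V/(m·s) and πR² = 0.03333 m², giving I_d = ε₀ πR² dE/dt = 1.857×10^-4 A.
∮B·dl = μ₀ I_d,enc with I_d,enc = I_d r²/R² = 1.271×10^-4 A; so B = μ₀ I_d,enc/(2πr) = 2.98×10^-10 T.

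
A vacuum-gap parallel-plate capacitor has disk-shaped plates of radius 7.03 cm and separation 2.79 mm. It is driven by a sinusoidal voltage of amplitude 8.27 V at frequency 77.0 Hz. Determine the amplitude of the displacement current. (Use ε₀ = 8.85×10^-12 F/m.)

The displacement current equals the conduction current C dV/dt, which peaks at C V₀ ω.
With C = ε₀A/d = (8.85×10^-12)(0.01553)/(2.79×10^-3) = 4.926×10^-11 F and ω = 2πf = 483.8 rad/s, I_d,max = (4.926×10^-11)(8.27)(483.8) = 1.97×10^-7 A.

1.97×10^-7 A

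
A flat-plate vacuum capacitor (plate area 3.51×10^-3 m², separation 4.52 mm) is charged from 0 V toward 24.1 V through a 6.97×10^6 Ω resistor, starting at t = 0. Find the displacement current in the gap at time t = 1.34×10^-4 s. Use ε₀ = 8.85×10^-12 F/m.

2.11×10^-7 A

With C = ε₀A/d = (8.85×10^-12)(3.51×10^-3)/(4.52×10^-3) = 6.872×10^-12 F, the time constant is τ = RC = 4.790×10^-5 s, so t/τ = 2.797 and e^(−t/τ) = 0.06099.
I_d = I_cond = (V₀/R) e^(−t/τ) = (3.458×10^-6)(0.06099) = 2.11×10^-7 A.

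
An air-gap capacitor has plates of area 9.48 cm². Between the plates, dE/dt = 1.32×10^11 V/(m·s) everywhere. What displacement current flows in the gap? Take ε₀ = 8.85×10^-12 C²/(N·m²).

The displacement current is ε₀ times dΦ_E/dt = ε₀ A dE/dt = (8.85×10^-12)(9.48×10^-4)(1.32×10^11) = 1.11×10^-3 A.

1.11×10^-3 A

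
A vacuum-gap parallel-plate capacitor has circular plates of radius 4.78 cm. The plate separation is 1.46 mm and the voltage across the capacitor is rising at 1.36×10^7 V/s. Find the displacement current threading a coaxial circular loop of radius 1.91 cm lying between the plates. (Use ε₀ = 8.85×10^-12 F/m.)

9.45×10^-5 A

dE/dt = (dV/dt)/d = 9.315×10^9 V/(m·s); I_d = ε₀(πR²)(dE/dt) = (8.85×10^-12)(7.178×10^-3)(9.315×10^9) = 5.917×10^-4 A.
Through an area πr² the displacement current is I_d·(πr²/πR²) = I_d (r/R)² = 9.45×10^-5 A.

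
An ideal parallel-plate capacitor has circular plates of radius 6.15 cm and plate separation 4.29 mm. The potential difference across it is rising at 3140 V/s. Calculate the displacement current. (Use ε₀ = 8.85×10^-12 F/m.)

C = ε₀A/d = (8.85×10^-12)(0.01188)/(4.29×10^-3) = 2.451×10^-11 F.
I_d = C dV/dt = (2.451×10^-11)(3140) = 7.70×10^-8 A.

7.70×10^-8 A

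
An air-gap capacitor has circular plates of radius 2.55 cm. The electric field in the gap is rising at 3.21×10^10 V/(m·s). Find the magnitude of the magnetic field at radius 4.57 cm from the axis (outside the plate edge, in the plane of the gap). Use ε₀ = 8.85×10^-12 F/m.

2.54×10^-9 T

Through the whole plate area (πR² = 2.043×10^-3 m²), I_d = ε₀ πR² dE/dt = 5.804×10^-4 A.
With r > R the enclosed displacement current is the full I_d; B = μ₀ I_d / (2πr) = 2.54×10^-9 T.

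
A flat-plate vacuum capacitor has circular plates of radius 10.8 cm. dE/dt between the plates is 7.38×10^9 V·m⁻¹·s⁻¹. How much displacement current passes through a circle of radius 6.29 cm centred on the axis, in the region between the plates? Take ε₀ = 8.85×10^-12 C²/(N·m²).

8.12×10^-4 A

Through the whole plate area (πR² = 0.03664 m²), I_d = ε₀ πR² dE/dt = 2.393×10^-3 A.
Since J_d is uniform, the enclosed fraction is (r/R)² = 0.3392, giving I_d,enc = 8.12×10^-4 A.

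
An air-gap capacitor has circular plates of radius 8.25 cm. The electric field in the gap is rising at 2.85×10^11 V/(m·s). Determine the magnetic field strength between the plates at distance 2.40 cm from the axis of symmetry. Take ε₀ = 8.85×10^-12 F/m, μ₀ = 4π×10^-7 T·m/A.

Total displacement current: I_d = ε₀(πR²)(dE/dt) = (8.85×10^-12)(0.02138)(2.85×10^11) = 0.05393 A.
An Ampèrian loop of radius r encloses a fraction (r/R)² of I_d. Then B·2πr = μ₀ I_d (r/R)², giving B = μ₀ I_d r/(2πR²) = 3.80×10^-8 T.

3.80×10^-8 T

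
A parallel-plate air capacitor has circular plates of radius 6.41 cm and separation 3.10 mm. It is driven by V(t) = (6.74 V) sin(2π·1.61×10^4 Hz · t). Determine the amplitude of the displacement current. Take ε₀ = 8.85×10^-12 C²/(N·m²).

2.51×10^-5 A

The displacement current equals the conduction current C dV/dt, which peaks at C V₀ ω.
With C = ε₀A/d = (8.85×10^-12)(0.01291)/(3.10×10^-3) = 3.686×10^-11 F and ω = 2πf = 1.012×10^5 rad/s, I_d,max = (3.686×10^-11)(6.74)(1.012×10^5) = 2.51×10^-5 A.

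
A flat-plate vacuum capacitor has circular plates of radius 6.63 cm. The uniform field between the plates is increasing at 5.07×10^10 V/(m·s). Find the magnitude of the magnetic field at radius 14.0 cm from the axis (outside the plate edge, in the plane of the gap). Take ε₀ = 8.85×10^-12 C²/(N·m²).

8.85×10^-9 T

Total displacement current: I_d = ε₀(πR²)(dE/dt) = (8.85×10^-12)(0.01381)(5.07×10^10) = 6.196×10^-3 A.
Outside the plates the loop encloses all of I_d, so B·2πr = μ₀ I_d and B = 8.85×10^-9 T.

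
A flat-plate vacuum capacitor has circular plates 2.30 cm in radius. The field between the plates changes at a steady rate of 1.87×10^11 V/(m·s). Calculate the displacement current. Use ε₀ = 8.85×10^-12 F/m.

With a uniform field, Φ_E = EA, so I_d = ε₀ A dE/dt = 2.75×10^-3 A.

2.75×10^-3 A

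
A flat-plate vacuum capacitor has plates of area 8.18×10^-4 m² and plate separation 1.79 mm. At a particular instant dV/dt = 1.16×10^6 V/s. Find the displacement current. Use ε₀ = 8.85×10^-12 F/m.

E = V/d so dE/dt = (dV/dt)/d = 6.480×10^8 V/(m·s), and I_d = ε₀ A dE/dt = (8.85×10^-12)(8.18×10^-4)(6.480×10^8) = 4.69×10^-6 A.

4.69×10^-6 A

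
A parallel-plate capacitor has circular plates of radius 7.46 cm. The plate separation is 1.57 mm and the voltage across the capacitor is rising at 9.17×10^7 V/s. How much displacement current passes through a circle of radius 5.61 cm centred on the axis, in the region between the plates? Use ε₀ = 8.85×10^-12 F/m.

5.11×10^-3 A

dE/dt = (dV/dt)/d = 5.841×10^10 V/(m·s); I_d = ε₀(πR²)(dE/dt) = (8.85×10^-12)(0.01748)(5.841×10^10) = 9.036×10^-3 A.
Since J_d is uniform, the enclosed fraction is (r/R)² = 0.5655, giving I_d,enc = 5.11×10^-3 A.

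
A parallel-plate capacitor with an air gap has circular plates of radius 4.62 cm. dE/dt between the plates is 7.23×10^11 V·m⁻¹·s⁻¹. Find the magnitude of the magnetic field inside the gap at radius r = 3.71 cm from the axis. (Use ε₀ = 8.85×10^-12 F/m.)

Total displacement current: I_d = ε₀(πR²)(dE/dt) = (8.85×10^-12)(6.706×10^-3)(7.23×10^11) = 0.04291 A.
For r < R the Ampère–Maxwell law gives B(2πr) = μ₀ I_d (r²/R²), so B = μ₀ I_d r/(2πR²) = (4π×10^-7)(0.04291)(0.0371)/(2π·0.0462²) = 1.49×10^-7 T.

1.49×10^-7 T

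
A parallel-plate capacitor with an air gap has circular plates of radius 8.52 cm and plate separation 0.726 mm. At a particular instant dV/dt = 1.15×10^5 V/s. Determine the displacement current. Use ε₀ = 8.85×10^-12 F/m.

3.20×10^-5 A

The field between the plates is E = V/d, so dE/dt = (1.15×10^5)/(7.26×10^-4 m) = 1.584×10^8 V/(m·s).
I_d = ε₀ A (dE/dt) = (8.85×10^-12)(0.02280)(1.584×10^8) = 3.20×10^-5 A.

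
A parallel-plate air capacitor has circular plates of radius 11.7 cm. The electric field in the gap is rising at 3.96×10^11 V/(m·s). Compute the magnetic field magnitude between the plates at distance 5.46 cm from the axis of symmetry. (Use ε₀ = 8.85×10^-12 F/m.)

1.20×10^-7 T

Total displacement current: I_d = ε₀(πR²)(dE/dt) = (8.85×10^-12)(0.04301)(3.96×10^11) = 0.1507 A.
For r < R the Ampère–Maxwell law gives B(2πr) = μ₀ I_d (r²/R²), so B = μ₀ I_d r/(2πR²) = (4π×10^-7)(0.1507)(0.0546)/(2π·0.117²) = 1.20×10^-7 T.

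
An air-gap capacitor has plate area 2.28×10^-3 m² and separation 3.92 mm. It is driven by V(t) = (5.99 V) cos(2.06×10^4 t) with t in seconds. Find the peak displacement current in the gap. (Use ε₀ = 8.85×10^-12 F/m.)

C = ε₀A/d = (8.85×10^-12)(2.28×10^-3)/(3.92×10^-3) = 5.147×10^-12 F; ω = 2.06×10^4 rad/s.
I_d = C dV/dt, so |I_d|_max = C V₀ ω = (5.147×10^-12)(5.99)(2.06×10^4) = 6.35×10^-7 A.

6.35×10^-7 A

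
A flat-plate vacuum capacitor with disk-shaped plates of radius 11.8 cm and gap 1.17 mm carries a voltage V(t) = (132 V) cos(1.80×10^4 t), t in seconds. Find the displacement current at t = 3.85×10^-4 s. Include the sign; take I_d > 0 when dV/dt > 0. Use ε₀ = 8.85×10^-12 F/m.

-4.74×10^-4 A

dE/dt = (V₀ω/d)·−sin(ωt) with ωt = 6.93 rad: (132)(1.80×10^4)(-0.6026)/(1.17×10^-3) = -1.224×10^9 V/(m·s).
I_d = ε₀ A dE/dt = (8.85×10^-12)(0.04374)(-1.224×10^9) = -4.74×10^-4 A.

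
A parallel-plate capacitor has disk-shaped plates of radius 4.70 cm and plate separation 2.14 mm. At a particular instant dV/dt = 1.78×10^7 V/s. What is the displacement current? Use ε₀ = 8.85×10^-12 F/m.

C = ε₀A/d = (8.85×10^-12)(6.940×10^-3)/(2.14×10^-3) = 2.870×10^-11 F.
I_d = C dV/dt = (2.870×10^-11)(1.78×10^7) = 5.11×10^-4 A.

5.11×10^-4 A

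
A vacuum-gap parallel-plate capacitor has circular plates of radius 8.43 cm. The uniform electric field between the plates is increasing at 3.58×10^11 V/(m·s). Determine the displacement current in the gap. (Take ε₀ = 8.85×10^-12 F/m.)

0.0707 A

I_d = ε₀ A (dE/dt) = (8.85×10^-12)(0.02233 m²)(3.58×10^11) = 0.0707 A.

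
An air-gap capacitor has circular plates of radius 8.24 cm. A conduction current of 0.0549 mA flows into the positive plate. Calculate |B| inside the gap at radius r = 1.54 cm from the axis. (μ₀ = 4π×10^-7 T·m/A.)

No conduction current crosses the gap, so I_d there equals the 5.49×10^-5 A in the leads.
An Ampèrian loop of radius r encloses a fraction (r/R)² of I_d. Then B·2πr = μ₀ I_d (r/R)², giving B = μ₀ I_d r/(2πR²) = 2.49×10^-11 T.

2.49×10^-11 T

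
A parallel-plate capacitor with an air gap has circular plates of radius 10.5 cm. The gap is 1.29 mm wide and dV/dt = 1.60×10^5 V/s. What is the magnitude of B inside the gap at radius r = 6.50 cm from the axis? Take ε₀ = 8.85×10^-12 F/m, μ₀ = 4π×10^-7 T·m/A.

I_d = C dV/dt with C = ε₀πR²/d = 2.376×10^-10 F, so I_d = (2.376×10^-10)(1.60×10^5) = 3.802×10^-5 A.
An Ampèrian loop of radius r encloses a fraction (r/R)² of I_d. Then B·2πr = μ₀ I_d (r/R)², giving B = μ₀ I_d r/(2πR²) = 4.48×10^-11 T.

4.48×10^-11 T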